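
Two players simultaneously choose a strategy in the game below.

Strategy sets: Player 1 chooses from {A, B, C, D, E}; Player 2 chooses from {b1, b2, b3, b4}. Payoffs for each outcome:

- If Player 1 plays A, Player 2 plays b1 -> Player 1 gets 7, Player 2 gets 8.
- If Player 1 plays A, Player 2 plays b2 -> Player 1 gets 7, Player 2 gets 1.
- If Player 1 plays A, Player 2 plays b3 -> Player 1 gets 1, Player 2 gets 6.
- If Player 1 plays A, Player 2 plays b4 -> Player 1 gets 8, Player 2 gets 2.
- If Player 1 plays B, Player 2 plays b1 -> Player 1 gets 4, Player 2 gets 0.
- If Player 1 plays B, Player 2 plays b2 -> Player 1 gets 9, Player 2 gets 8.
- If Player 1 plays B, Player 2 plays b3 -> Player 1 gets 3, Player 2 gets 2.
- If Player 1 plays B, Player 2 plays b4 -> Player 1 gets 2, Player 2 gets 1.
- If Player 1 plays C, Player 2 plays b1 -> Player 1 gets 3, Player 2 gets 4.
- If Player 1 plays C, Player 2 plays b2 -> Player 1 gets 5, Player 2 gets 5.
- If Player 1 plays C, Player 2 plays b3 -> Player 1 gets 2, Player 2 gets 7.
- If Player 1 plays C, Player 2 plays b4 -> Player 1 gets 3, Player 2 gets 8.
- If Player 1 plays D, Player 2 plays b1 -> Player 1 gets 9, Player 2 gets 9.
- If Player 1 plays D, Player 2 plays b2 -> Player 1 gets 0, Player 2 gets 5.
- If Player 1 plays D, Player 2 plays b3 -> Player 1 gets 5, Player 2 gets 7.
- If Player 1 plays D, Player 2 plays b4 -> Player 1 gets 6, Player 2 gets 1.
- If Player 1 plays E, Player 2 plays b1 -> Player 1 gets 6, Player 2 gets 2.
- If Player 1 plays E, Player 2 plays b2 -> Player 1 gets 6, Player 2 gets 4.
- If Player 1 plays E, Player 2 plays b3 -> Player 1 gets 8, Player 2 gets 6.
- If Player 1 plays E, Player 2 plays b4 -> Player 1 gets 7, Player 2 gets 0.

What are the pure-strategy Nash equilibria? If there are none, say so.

The pure Nash equilibria are (B, b2) and (D, b1) and (E, b3).

For each strategy profile, look for a profitable unilateral deviation.
(A, b1): Player 1 can switch to D (7 → 9). Not NE.
(A, b2): Player 1 can switch to B (7 → 9). Not NE.
(A, b3): Player 1 can switch to B (1 → 3). Not NE.
(A, b4): Player 2 can switch to b1 (2 → 8). Not NE.
(B, b1): Player 1 can switch to A (4 → 7). Not NE.
(B, b2): Player 1 gets 9, best alternative 7; Player 2 gets 8, best alternative 2. No profitable deviation — NE.
(B, b3): Player 1 can switch to D (3 → 5). Not NE.
(B, b4): Player 1 can switch to A (2 → 8). Not NE.
(C, b1): Player 1 can switch to A (3 → 7). Not NE.
(C, b2): Player 1 can switch to A (5 → 7). Not NE.
(C, b3): Player 1 can switch to B (2 → 3). Not NE.
(C, b4): Player 1 can switch to A (3 → 8). Not NE.
(D, b1): Player 1 gets 9, best alternative 7; Player 2 gets 9, best alternative 7. No profitable deviation — NE.
(D, b2): Player 1 can switch to A (0 → 7). Not NE.
(E, b3): Player 1 gets 8, best alternative 5; Player 2 gets 6, best alternative 4. No profitable deviation — NE.
(The remaining 5 profiles each have a profitable deviation by the same check.)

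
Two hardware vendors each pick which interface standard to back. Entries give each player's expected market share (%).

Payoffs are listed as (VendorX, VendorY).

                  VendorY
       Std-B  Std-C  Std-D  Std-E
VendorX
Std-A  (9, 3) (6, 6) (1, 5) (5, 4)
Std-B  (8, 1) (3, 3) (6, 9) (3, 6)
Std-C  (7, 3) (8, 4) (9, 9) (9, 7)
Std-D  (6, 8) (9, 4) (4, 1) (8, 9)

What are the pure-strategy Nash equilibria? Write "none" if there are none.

The unique pure-strategy Nash equilibrium is (Std-C, Std-D).

VendorX against Std-B: payoffs 9, 8, 7, 6 → best response Std-A.
VendorX against Std-C: payoffs 6, 3, 8, 9 → best response Std-D.
VendorX against Std-D: payoffs 1, 6, 9, 4 → best response Std-C.
VendorX against Std-E: payoffs 5, 3, 9, 8 → best response Std-C.
VendorY against Std-A: payoffs 3, 6, 5, 4 → best response Std-C.
VendorY against Std-B: payoffs 1, 3, 9, 6 → best response Std-D.
VendorY against Std-C: payoffs 3, 4, 9, 7 → best response Std-D.
VendorY against Std-D: payoffs 8, 4, 1, 9 → best response Std-E.
Mutual best responses: (Std-C, Std-D).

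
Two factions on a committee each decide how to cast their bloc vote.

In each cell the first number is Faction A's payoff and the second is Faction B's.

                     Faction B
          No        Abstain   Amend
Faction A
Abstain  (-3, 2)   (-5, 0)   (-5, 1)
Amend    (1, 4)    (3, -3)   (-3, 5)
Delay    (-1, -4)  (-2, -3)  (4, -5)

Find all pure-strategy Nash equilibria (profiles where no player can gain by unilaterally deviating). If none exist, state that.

(Abstain, No): Faction A can switch to Amend (-3 → 1). Not NE.
(Abstain, Abstain): Faction A can switch to Amend (-5 → 3). Not NE.
(Abstain, Amend): Faction A can switch to Amend (-5 → -3). Not NE.
(Amend, No): Faction B can switch to Amend (4 → 5). Not NE.
(Amend, Abstain): Faction B can switch to No (-3 → 4). Not NE.
(Amend, Amend): Faction A can switch to Delay (-3 → 4). Not NE.
(Delay, No): Faction A can switch to Amend (-1 → 1). Not NE.
(Delay, Abstain): Faction A can switch to Amend (-2 → 3). Not NE.
(The remaining 1 profile has a profitable deviation by the same check.)

none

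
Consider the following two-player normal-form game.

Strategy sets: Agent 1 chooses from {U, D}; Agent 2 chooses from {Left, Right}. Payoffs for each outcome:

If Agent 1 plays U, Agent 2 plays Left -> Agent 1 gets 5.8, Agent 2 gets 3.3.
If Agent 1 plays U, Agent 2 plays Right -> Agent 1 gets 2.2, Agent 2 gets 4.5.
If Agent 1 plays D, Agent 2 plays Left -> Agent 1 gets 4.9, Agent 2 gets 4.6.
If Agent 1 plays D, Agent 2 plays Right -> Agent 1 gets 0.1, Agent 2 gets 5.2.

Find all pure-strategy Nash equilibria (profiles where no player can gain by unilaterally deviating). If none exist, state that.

(U, Right)

For each strategy profile, look for a profitable unilateral deviation.
(U, Left): Agent 2 can switch to Right (3.3 → 4.5). Not NE.
(U, Right): Agent 1 gets 2.2, best alternative 0.1; Agent 2 gets 4.5, best alternative 3.3. No profitable deviation — NE.
(D, Left): Agent 1 can switch to U (4.9 → 5.8). Not NE.
(D, Right): Agent 1 can switch to U (0.1 → 2.2). Not NE.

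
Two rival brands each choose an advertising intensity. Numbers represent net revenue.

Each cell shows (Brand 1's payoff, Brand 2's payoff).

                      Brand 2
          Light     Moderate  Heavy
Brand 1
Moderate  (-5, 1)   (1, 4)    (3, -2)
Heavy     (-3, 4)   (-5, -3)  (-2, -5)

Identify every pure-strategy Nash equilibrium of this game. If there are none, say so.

Pure-strategy Nash equilibria: (Moderate, Moderate), (Heavy, Light)

Brand 1 against Light: payoffs -5, -3 → best response Heavy.
Brand 1 against Moderate: payoffs 1, -5 → best response Moderate.
Brand 1 against Heavy: payoffs 3, -2 → best response Moderate.
Brand 2 against Moderate: payoffs 1, 4, -2 → best response Moderate.
Brand 2 against Heavy: payoffs 4, -3, -5 → best response Light.
Mutual best responses: (Moderate, Moderate); (Heavy, Light).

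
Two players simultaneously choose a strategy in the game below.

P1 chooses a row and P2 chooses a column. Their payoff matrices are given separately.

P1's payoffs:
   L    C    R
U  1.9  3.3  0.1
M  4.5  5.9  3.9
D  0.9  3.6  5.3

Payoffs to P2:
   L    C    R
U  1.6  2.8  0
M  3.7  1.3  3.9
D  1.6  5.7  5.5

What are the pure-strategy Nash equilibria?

Mark each player's best response to every combination of opponents' strategies; a profile where every player is best-responding is a pure Nash equilibrium.
P1 against L: payoffs 1.9, 4.5, 0.9 → best response M.
P1 against C: payoffs 3.3, 5.9, 3.6 → best response M.
P1 against R: payoffs 0.1, 3.9, 5.3 → best response D.
P2 against U: payoffs 1.6, 2.8, 0 → best response C.
P2 against M: payoffs 3.7, 1.3, 3.9 → best response R.
P2 against D: payoffs 1.6, 5.7, 5.5 → best response C.
No profile is a mutual best response for all players.

There is no pure-strategy Nash equilibrium.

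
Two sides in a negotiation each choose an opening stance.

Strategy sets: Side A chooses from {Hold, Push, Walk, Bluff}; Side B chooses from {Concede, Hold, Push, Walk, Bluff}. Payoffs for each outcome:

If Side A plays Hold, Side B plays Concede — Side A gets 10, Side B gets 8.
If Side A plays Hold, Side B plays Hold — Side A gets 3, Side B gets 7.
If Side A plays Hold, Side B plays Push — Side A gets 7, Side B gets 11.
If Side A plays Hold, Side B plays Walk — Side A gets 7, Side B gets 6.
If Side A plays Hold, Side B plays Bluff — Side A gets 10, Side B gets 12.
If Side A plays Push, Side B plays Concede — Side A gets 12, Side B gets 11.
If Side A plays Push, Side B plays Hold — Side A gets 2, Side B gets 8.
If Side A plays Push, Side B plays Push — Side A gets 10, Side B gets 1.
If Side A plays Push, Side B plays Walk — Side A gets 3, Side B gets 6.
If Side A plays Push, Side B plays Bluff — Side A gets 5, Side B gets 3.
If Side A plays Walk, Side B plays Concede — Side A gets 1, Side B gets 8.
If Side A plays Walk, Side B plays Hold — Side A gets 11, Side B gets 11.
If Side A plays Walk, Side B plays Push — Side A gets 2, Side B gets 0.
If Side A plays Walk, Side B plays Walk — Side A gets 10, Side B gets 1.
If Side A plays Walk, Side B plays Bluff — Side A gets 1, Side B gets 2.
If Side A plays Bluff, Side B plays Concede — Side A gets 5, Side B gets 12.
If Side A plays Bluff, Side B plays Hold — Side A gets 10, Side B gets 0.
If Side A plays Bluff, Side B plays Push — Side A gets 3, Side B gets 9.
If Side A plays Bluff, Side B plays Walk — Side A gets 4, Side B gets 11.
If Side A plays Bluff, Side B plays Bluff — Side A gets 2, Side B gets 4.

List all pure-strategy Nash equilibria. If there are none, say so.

(Hold, Bluff) and (Push, Concede) and (Walk, Hold)

Check each profile: it is a Nash equilibrium iff no player can strictly gain by switching unilaterally.
(Hold, Concede): Side A can switch to Push (10 → 12). Not NE.
(Hold, Hold): Side A can switch to Walk (3 → 11). Not NE.
(Hold, Push): Side A can switch to Push (7 → 10). Not NE.
(Hold, Walk): Side A can switch to Walk (7 → 10). Not NE.
(Hold, Bluff): Side A gets 10, best alternative 5; Side B gets 12, best alternative 11. No profitable deviation — NE.
(Push, Concede): Side A gets 12, best alternative 10; Side B gets 11, best alternative 8. No profitable deviation — NE.
(Push, Hold): Side A can switch to Hold (2 → 3). Not NE.
(Push, Push): Side B can switch to Concede (1 → 11). Not NE.
(Push, Walk): Side A can switch to Hold (3 → 7). Not NE.
(Push, Bluff): Side A can switch to Hold (5 → 10). Not NE.
(Walk, Concede): Side A can switch to Hold (1 → 10). Not NE.
(Walk, Hold): Side A gets 11, best alternative 10; Side B gets 11, best alternative 8. No profitable deviation — NE.
(Walk, Push): Side A can switch to Hold (2 → 7). Not NE.
(The remaining 7 profiles each have a profitable deviation by the same check.)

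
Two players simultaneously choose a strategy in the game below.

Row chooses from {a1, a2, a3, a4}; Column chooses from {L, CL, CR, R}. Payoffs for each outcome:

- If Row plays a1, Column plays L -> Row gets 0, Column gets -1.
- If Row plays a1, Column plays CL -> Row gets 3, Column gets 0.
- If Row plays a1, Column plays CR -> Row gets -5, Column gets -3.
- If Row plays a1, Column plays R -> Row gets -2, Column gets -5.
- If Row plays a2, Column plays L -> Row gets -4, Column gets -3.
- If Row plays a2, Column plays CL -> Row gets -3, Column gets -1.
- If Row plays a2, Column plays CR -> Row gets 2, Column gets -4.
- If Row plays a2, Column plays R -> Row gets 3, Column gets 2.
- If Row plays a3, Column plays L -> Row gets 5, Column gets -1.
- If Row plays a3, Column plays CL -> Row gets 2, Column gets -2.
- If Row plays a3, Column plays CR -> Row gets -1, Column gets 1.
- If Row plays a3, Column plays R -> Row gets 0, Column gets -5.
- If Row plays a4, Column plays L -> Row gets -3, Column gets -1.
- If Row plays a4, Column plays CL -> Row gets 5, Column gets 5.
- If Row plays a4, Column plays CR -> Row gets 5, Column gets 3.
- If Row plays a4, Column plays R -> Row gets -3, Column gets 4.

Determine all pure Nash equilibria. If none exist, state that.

Row against L: payoffs 0, -4, 5, -3 → best response a3.
Row against CL: payoffs 3, -3, 2, 5 → best response a4.
Row against CR: payoffs -5, 2, -1, 5 → best response a4.
Row against R: payoffs -2, 3, 0, -3 → best response a2.
Column against a1: payoffs -1, 0, -3, -5 → best response CL.
Column against a2: payoffs -3, -1, -4, 2 → best response R.
Column against a3: payoffs -1, -2, 1, -5 → best response CR.
Column against a4: payoffs -1, 5, 3, 4 → best response CL.
Mutual best responses: (a2, R); (a4, CL).

(a2, R) and (a4, CL)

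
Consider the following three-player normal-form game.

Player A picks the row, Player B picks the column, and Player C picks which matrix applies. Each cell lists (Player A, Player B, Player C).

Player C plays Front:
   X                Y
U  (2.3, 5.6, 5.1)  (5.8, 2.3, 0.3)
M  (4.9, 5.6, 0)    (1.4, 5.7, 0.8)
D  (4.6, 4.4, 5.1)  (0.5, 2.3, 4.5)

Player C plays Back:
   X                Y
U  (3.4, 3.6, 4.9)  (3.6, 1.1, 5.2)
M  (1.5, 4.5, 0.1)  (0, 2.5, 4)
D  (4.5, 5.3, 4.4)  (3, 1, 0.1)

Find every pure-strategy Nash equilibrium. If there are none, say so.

There is no pure-strategy Nash equilibrium.

(U, X, Front): Player A can switch to M (2.3 → 4.9). Not NE.
(U, X, Back): Player A can switch to D (3.4 → 4.5). Not NE.
(U, Y, Front): Player B can switch to X (2.3 → 5.6). Not NE.
(U, Y, Back): Player B can switch to X (1.1 → 3.6). Not NE.
(M, X, Front): Player B can switch to Y (5.6 → 5.7). Not NE.
(M, X, Back): Player A can switch to U (1.5 → 3.4). Not NE.
(M, Y, Front): Player A can switch to U (1.4 → 5.8). Not NE.
(M, Y, Back): Player A can switch to U (0 → 3.6). Not NE.
(D, X, Front): Player A can switch to M (4.6 → 4.9). Not NE.
(D, X, Back): Player C can switch to Front (4.4 → 5.1). Not NE.
(D, Y, Front): Player A can switch to U (0.5 → 5.8). Not NE.
(D, Y, Back): Player A can switch to U (3 → 3.6). Not NE.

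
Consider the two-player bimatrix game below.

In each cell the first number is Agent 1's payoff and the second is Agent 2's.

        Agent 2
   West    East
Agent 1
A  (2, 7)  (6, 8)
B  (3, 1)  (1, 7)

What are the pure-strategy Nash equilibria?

Check each profile: it is a Nash equilibrium iff no player can strictly gain by switching unilaterally.
(A, West): Agent 1 can switch to B (2 → 3). Not NE.
(A, East): Agent 1 gets 6, best alternative 1; Agent 2 gets 8, best alternative 7. No profitable deviation — NE.
(B, West): Agent 2 can switch to East (1 → 7). Not NE.
(B, East): Agent 1 can switch to A (1 → 6). Not NE.

The unique pure-strategy Nash equilibrium is (A, East).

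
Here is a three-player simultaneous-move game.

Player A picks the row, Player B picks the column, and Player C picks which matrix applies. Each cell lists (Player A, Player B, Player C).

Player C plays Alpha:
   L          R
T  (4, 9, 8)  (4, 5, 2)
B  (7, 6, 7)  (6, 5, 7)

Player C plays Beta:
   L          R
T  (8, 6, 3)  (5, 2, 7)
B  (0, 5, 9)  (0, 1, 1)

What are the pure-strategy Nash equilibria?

Player A against (L, Alpha): payoffs 4, 7 → best response B.
Player A against (L, Beta): payoffs 8, 0 → best response T.
Player A against (R, Alpha): payoffs 4, 6 → best response B.
Player A against (R, Beta): payoffs 5, 0 → best response T.
Player B against (T, Alpha): payoffs 9, 5 → best response L.
Player B against (T, Beta): payoffs 6, 2 → best response L.
Player B against (B, Alpha): payoffs 6, 5 → best response L.
Player B against (B, Beta): payoffs 5, 1 → best response L.
Player C against (T, L): payoffs 8, 3 → best response Alpha.
Player C against (T, R): payoffs 2, 7 → best response Beta.
Player C against (B, L): payoffs 7, 9 → best response Beta.
Player C against (B, R): payoffs 7, 1 → best response Alpha.
No profile is a mutual best response for all players.

This game has no pure Nash equilibrium.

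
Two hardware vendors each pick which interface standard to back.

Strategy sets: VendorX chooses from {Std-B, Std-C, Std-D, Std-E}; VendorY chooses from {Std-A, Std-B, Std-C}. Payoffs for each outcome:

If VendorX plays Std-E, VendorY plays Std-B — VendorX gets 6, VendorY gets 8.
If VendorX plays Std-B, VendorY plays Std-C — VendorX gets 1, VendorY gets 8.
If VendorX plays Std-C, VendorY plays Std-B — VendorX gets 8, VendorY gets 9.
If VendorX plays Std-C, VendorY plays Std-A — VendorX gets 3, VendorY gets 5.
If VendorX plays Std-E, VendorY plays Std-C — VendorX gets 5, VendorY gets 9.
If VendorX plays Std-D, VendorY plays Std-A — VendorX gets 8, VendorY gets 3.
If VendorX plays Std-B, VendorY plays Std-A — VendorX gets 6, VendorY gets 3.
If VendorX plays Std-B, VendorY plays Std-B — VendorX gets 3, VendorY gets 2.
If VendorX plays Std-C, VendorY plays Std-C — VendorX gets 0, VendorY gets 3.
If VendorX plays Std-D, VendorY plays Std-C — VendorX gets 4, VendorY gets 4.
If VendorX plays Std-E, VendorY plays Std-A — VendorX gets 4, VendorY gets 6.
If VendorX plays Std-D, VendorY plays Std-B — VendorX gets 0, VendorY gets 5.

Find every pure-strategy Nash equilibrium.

For each player, find the best response to each opponent profile; mutual best responses are the pure NE.
VendorX against Std-A: payoffs 6, 3, 8, 4 → best response Std-D.
VendorX against Std-B: payoffs 3, 8, 0, 6 → best response Std-C.
VendorX against Std-C: payoffs 1, 0, 4, 5 → best response Std-E.
VendorY against Std-B: payoffs 3, 2, 8 → best response Std-C.
VendorY against Std-C: payoffs 5, 9, 3 → best response Std-B.
VendorY against Std-D: payoffs 3, 5, 4 → best response Std-B.
VendorY against Std-E: payoffs 6, 8, 9 → best response Std-C.
Mutual best responses: (Std-C, Std-B); (Std-E, Std-C).

The pure Nash equilibria are (Std-C, Std-B), (Std-E, Std-C).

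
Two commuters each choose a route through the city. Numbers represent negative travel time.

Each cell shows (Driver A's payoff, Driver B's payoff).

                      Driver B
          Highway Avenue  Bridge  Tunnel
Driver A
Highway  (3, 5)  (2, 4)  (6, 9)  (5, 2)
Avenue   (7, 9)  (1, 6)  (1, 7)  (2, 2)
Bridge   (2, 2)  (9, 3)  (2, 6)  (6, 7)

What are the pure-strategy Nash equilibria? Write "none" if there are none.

Driver A against Highway: payoffs 3, 7, 2 → best response Avenue.
Driver A against Avenue: payoffs 2, 1, 9 → best response Bridge.
Driver A against Bridge: payoffs 6, 1, 2 → best response Highway.
Driver A against Tunnel: payoffs 5, 2, 6 → best response Bridge.
Driver B against Highway: payoffs 5, 4, 9, 2 → best response Bridge.
Driver B against Avenue: payoffs 9, 6, 7, 2 → best response Highway.
Driver B against Bridge: payoffs 2, 3, 6, 7 → best response Tunnel.
Mutual best responses: (Highway, Bridge); (Avenue, Highway); (Bridge, Tunnel).

Pure-strategy Nash equilibria: (Highway, Bridge); (Avenue, Highway); (Bridge, Tunnel)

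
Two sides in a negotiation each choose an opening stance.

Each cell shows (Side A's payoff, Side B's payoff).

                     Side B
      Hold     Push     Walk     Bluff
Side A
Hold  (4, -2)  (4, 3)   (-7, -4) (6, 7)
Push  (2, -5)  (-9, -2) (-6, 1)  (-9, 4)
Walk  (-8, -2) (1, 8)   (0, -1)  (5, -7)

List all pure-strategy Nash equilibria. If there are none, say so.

The unique pure-strategy Nash equilibrium is (Hold, Bluff).

Side A against Hold: payoffs 4, 2, -8 → best response Hold.
Side A against Push: payoffs 4, -9, 1 → best response Hold.
Side A against Walk: payoffs -7, -6, 0 → best response Walk.
Side A against Bluff: payoffs 6, -9, 5 → best response Hold.
Side B against Hold: payoffs -2, 3, -4, 7 → best response Bluff.
Side B against Push: payoffs -5, -2, 1, 4 → best response Bluff.
Side B against Walk: payoffs -2, 8, -1, -7 → best response Push.
Mutual best responses: (Hold, Bluff).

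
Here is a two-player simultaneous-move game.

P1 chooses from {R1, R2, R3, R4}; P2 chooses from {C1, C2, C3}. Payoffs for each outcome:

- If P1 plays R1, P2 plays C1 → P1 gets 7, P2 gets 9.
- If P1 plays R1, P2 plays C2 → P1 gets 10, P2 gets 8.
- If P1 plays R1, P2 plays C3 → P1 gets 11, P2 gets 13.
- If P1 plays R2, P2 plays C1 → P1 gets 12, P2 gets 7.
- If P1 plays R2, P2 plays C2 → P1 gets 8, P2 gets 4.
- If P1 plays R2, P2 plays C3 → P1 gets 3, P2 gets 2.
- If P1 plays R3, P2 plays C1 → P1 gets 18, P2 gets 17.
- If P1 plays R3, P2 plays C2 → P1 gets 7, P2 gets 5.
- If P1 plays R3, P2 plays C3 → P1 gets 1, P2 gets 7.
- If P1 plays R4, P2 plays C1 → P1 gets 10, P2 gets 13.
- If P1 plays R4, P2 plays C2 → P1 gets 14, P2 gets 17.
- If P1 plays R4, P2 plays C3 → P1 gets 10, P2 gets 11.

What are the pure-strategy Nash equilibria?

Pure-strategy Nash equilibria: (R1, C3), (R3, C1), (R4, C2)

(R1, C1): P1 can switch to R2 (7 → 12). Not NE.
(R1, C2): P1 can switch to R4 (10 → 14). Not NE.
(R1, C3): P1 gets 11, best alternative 10; P2 gets 13, best alternative 9. No profitable deviation — NE.
(R2, C1): P1 can switch to R3 (12 → 18). Not NE.
(R2, C2): P1 can switch to R1 (8 → 10). Not NE.
(R2, C3): P1 can switch to R1 (3 → 11). Not NE.
(R3, C1): P1 gets 18, best alternative 12; P2 gets 17, best alternative 7. No profitable deviation — NE.
(R3, C2): P1 can switch to R1 (7 → 10). Not NE.
(R3, C3): P1 can switch to R1 (1 → 11). Not NE.
(R4, C1): P1 can switch to R2 (10 → 12). Not NE.
(R4, C2): P1 gets 14, best alternative 10; P2 gets 17, best alternative 13. No profitable deviation — NE.
(R4, C3): P1 can switch to R1 (10 → 11). Not NE.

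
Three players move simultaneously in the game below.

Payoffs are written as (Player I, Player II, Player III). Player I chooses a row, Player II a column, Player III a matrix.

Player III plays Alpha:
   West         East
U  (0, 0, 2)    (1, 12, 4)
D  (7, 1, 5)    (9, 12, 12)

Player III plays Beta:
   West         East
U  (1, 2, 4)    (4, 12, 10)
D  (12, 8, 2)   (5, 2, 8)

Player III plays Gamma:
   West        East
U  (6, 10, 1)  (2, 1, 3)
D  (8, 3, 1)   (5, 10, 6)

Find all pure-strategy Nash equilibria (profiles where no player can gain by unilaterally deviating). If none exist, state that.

Player I against (West, Alpha): payoffs 0, 7 → best response D.
Player I against (West, Beta): payoffs 1, 12 → best response D.
Player I against (West, Gamma): payoffs 6, 8 → best response D.
Player I against (East, Alpha): payoffs 1, 9 → best response D.
Player I against (East, Beta): payoffs 4, 5 → best response D.
Player I against (East, Gamma): payoffs 2, 5 → best response D.
Player II against (U, Alpha): payoffs 0, 12 → best response East.
Player II against (U, Beta): payoffs 2, 12 → best response East.
Player II against (U, Gamma): payoffs 10, 1 → best response West.
Player II against (D, Alpha): payoffs 1, 12 → best response East.
Player II against (D, Beta): payoffs 8, 2 → best response West.
Player II against (D, Gamma): payoffs 3, 10 → best response East.
Player III against (U, West): payoffs 2, 4, 1 → best response Beta.
Player III against (U, East): payoffs 4, 10, 3 → best response Beta.
Player III against (D, West): payoffs 5, 2, 1 → best response Alpha.
Player III against (D, East): payoffs 12, 8, 6 → best response Alpha.
Mutual best responses: (D, East, Alpha).

The unique pure-strategy Nash equilibrium is (D, East, Alpha).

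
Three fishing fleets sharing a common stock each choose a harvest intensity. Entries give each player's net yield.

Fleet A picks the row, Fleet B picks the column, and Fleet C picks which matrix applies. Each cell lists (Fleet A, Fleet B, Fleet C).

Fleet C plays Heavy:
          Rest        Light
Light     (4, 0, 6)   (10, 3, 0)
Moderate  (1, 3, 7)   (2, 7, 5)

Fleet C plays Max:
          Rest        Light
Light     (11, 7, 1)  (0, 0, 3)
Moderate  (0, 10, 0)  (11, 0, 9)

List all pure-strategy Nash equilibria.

This game has no pure Nash equilibrium.

Fleet A against (Rest, Heavy): payoffs 4, 1 → best response Light.
Fleet A against (Rest, Max): payoffs 11, 0 → best response Light.
Fleet A against (Light, Heavy): payoffs 10, 2 → best response Light.
Fleet A against (Light, Max): payoffs 0, 11 → best response Moderate.
Fleet B against (Light, Heavy): payoffs 0, 3 → best response Light.
Fleet B against (Light, Max): payoffs 7, 0 → best response Rest.
Fleet B against (Moderate, Heavy): payoffs 3, 7 → best response Light.
Fleet B against (Moderate, Max): payoffs 10, 0 → best response Rest.
Fleet C against (Light, Rest): payoffs 6, 1 → best response Heavy.
Fleet C against (Light, Light): payoffs 0, 3 → best response Max.
Fleet C against (Moderate, Rest): payoffs 7, 0 → best response Heavy.
Fleet C against (Moderate, Light): payoffs 5, 9 → best response Max.
No profile is a mutual best response for all players.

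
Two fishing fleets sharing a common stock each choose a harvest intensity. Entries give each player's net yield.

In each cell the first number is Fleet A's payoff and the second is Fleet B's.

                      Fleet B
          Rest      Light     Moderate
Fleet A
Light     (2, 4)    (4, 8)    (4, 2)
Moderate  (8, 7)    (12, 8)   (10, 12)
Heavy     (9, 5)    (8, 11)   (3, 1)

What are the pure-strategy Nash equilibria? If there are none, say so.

(Moderate, Moderate)

Mark each player's best response to every combination of opponents' strategies; a profile where every player is best-responding is a pure Nash equilibrium.
Fleet A against Rest: payoffs 2, 8, 9 → best response Heavy.
Fleet A against Light: payoffs 4, 12, 8 → best response Moderate.
Fleet A against Moderate: payoffs 4, 10, 3 → best response Moderate.
Fleet B against Light: payoffs 4, 8, 2 → best response Light.
Fleet B against Moderate: payoffs 7, 8, 12 → best response Moderate.
Fleet B against Heavy: payoffs 5, 11, 1 → best response Light.
Mutual best responses: (Moderate, Moderate).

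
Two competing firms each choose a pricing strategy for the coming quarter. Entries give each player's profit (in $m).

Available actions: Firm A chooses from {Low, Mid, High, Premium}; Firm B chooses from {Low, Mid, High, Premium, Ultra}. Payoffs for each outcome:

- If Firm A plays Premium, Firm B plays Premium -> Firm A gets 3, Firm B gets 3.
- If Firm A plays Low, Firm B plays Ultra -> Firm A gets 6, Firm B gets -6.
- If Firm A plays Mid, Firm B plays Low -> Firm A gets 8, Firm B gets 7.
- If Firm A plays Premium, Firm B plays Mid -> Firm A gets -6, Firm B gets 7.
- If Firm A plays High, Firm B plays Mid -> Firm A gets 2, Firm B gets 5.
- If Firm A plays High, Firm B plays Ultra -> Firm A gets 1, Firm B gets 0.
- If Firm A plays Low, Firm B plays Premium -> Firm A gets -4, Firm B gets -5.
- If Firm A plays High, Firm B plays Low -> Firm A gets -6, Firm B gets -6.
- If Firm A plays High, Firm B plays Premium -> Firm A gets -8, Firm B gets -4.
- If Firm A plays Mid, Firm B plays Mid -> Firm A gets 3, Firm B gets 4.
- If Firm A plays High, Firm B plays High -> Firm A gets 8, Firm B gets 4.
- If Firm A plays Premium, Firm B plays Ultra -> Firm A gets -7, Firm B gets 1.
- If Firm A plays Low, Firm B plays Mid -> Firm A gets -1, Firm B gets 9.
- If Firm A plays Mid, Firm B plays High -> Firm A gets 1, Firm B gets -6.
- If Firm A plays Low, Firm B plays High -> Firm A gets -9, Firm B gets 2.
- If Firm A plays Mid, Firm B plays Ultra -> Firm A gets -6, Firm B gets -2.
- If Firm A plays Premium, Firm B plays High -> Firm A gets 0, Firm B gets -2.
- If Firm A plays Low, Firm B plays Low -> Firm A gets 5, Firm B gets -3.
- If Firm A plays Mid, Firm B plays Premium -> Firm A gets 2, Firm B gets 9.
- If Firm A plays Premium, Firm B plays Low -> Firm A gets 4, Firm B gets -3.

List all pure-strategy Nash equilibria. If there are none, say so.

Firm A against Low: payoffs 5, 8, -6, 4 → best response Mid.
Firm A against Mid: payoffs -1, 3, 2, -6 → best response Mid.
Firm A against High: payoffs -9, 1, 8, 0 → best response High.
Firm A against Premium: payoffs -4, 2, -8, 3 → best response Premium.
Firm A against Ultra: payoffs 6, -6, 1, -7 → best response Low.
Firm B against Low: payoffs -3, 9, 2, -5, -6 → best response Mid.
Firm B against Mid: payoffs 7, 4, -6, 9, -2 → best response Premium.
Firm B against High: payoffs -6, 5, 4, -4, 0 → best response Mid.
Firm B against Premium: payoffs -3, 7, -2, 3, 1 → best response Mid.
No profile is a mutual best response for all players.

This game has no pure Nash equilibrium.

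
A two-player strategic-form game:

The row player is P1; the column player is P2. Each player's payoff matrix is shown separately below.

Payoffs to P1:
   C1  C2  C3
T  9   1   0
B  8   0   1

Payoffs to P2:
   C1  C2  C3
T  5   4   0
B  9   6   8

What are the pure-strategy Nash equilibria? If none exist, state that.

Pure NE: (T, C1)

Mark each player's best response to every combination of opponents' strategies; a profile where every player is best-responding is a pure Nash equilibrium.
P1 against C1: payoffs 9, 8 → best response T.
P1 against C2: payoffs 1, 0 → best response T.
P1 against C3: payoffs 0, 1 → best response B.
P2 against T: payoffs 5, 4, 0 → best response C1.
P2 against B: payoffs 9, 6, 8 → best response C1.
Mutual best responses: (T, C1).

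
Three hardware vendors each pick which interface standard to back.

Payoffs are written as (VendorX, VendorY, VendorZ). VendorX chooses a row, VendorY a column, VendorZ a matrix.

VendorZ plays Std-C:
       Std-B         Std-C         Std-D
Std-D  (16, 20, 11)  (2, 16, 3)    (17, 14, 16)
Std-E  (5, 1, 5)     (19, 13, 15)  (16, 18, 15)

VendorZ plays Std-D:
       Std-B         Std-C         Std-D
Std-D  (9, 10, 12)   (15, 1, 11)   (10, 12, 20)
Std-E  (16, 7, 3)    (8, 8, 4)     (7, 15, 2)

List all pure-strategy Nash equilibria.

VendorX against (Std-B, Std-C): payoffs 16, 5 → best response Std-D.
VendorX against (Std-B, Std-D): payoffs 9, 16 → best response Std-E.
VendorX against (Std-C, Std-C): payoffs 2, 19 → best response Std-E.
VendorX against (Std-C, Std-D): payoffs 15, 8 → best response Std-D.
VendorX against (Std-D, Std-C): payoffs 17, 16 → best response Std-D.
VendorX against (Std-D, Std-D): payoffs 10, 7 → best response Std-D.
VendorY against (Std-D, Std-C): payoffs 20, 16, 14 → best response Std-B.
VendorY against (Std-D, Std-D): payoffs 10, 1, 12 → best response Std-D.
VendorY against (Std-E, Std-C): payoffs 1, 13, 18 → best response Std-D.
VendorY against (Std-E, Std-D): payoffs 7, 8, 15 → best response Std-D.
VendorZ against (Std-D, Std-B): payoffs 11, 12 → best response Std-D.
VendorZ against (Std-D, Std-C): payoffs 3, 11 → best response Std-D.
VendorZ against (Std-D, Std-D): payoffs 16, 20 → best response Std-D.
VendorZ against (Std-E, Std-B): payoffs 5, 3 → best response Std-C.
VendorZ against (Std-E, Std-C): payoffs 15, 4 → best response Std-C.
VendorZ against (Std-E, Std-D): payoffs 15, 2 → best response Std-C.
Mutual best responses: (Std-D, Std-D, Std-D).

The unique pure-strategy Nash equilibrium is (Std-D, Std-D, Std-D).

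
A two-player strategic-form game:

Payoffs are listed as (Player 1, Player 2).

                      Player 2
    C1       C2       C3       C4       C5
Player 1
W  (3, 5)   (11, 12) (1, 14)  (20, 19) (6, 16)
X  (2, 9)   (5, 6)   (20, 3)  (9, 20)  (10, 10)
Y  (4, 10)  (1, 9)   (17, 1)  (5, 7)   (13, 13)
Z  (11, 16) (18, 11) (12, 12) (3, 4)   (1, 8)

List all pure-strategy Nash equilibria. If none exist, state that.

Mark each player's best response to every combination of opponents' strategies; a profile where every player is best-responding is a pure Nash equilibrium.
Player 1 against C1: payoffs 3, 2, 4, 11 → best response Z.
Player 1 against C2: payoffs 11, 5, 1, 18 → best response Z.
Player 1 against C3: payoffs 1, 20, 17, 12 → best response X.
Player 1 against C4: payoffs 20, 9, 5, 3 → best response W.
Player 1 against C5: payoffs 6, 10, 13, 1 → best response Y.
Player 2 against W: payoffs 5, 12, 14, 19, 16 → best response C4.
Player 2 against X: payoffs 9, 6, 3, 20, 10 → best response C4.
Player 2 against Y: payoffs 10, 9, 1, 7, 13 → best response C5.
Player 2 against Z: payoffs 16, 11, 12, 4, 8 → best response C1.
Mutual best responses: (W, C4); (Y, C5); (Z, C1).

The pure Nash equilibria are (W, C4); (Y, C5); (Z, C1).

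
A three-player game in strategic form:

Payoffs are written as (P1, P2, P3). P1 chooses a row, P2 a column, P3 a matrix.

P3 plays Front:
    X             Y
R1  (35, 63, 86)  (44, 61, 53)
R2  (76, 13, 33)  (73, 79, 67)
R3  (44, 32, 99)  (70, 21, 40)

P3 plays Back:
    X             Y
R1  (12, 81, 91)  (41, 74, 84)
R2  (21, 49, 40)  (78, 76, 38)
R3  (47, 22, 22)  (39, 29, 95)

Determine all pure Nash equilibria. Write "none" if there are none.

(R1, X, Front): P1 can switch to R2 (35 → 76). Not NE.
(R1, X, Back): P1 can switch to R2 (12 → 21). Not NE.
(R1, Y, Front): P1 can switch to R2 (44 → 73). Not NE.
(R1, Y, Back): P1 can switch to R2 (41 → 78). Not NE.
(R2, X, Front): P2 can switch to Y (13 → 79). Not NE.
(R2, X, Back): P1 can switch to R3 (21 → 47). Not NE.
(R2, Y, Front): P1 gets 73, best alternative 70; P2 gets 79, best alternative 13; P3 gets 67, best alternative 38. No profitable deviation — NE.
(R2, Y, Back): P3 can switch to Front (38 → 67). Not NE.
(R3, X, Front): P1 can switch to R2 (44 → 76). Not NE.
(R3, X, Back): P2 can switch to Y (22 → 29). Not NE.
(R3, Y, Front): P1 can switch to R2 (70 → 73). Not NE.
(R3, Y, Back): P1 can switch to R1 (39 → 41). Not NE.

Pure NE: (R2, Y, Front)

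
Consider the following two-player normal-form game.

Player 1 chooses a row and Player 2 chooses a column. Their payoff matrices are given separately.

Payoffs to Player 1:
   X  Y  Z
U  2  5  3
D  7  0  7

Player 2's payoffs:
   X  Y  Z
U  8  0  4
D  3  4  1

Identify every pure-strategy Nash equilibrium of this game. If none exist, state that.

Player 1 against X: payoffs 2, 7 → best response D.
Player 1 against Y: payoffs 5, 0 → best response U.
Player 1 against Z: payoffs 3, 7 → best response D.
Player 2 against U: payoffs 8, 0, 4 → best response X.
Player 2 against D: payoffs 3, 4, 1 → best response Y.
No profile is a mutual best response for all players.

There is no pure-strategy Nash equilibrium.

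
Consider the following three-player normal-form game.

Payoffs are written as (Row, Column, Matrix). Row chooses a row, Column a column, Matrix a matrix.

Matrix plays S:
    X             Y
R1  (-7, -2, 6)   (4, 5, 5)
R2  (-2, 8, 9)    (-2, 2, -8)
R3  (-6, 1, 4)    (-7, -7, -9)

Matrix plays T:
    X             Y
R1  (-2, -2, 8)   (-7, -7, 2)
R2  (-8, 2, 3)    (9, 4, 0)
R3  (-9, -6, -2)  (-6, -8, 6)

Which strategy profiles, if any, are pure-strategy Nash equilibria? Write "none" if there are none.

For each player, find the best response to each opponent profile; mutual best responses are the pure NE.
Row against (X, S): payoffs -7, -2, -6 → best response R2.
Row against (X, T): payoffs -2, -8, -9 → best response R1.
Row against (Y, S): payoffs 4, -2, -7 → best response R1.
Row against (Y, T): payoffs -7, 9, -6 → best response R2.
Column against (R1, S): payoffs -2, 5 → best response Y.
Column against (R1, T): payoffs -2, -7 → best response X.
Column against (R2, S): payoffs 8, 2 → best response X.
Column against (R2, T): payoffs 2, 4 → best response Y.
Column against (R3, S): payoffs 1, -7 → best response X.
Column against (R3, T): payoffs -6, -8 → best response X.
Matrix against (R1, X): payoffs 6, 8 → best response T.
Matrix against (R1, Y): payoffs 5, 2 → best response S.
Matrix against (R2, X): payoffs 9, 3 → best response S.
Matrix against (R2, Y): payoffs -8, 0 → best response T.
Matrix against (R3, X): payoffs 4, -2 → best response S.
Matrix against (R3, Y): payoffs -9, 6 → best response T.
Mutual best responses: (R1, X, T); (R1, Y, S); (R2, X, S); (R2, Y, T).

The pure Nash equilibria are (R1, X, T); (R1, Y, S); (R2, X, S); (R2, Y, T).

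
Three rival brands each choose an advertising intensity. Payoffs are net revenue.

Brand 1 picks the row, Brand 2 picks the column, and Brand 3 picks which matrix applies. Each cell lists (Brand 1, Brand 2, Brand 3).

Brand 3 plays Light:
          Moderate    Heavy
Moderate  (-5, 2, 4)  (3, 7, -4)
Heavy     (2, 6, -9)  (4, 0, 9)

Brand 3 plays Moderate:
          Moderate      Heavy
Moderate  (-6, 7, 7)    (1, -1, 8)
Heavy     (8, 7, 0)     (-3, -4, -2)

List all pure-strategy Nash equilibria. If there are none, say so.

(Moderate, Moderate, Light): Brand 1 can switch to Heavy (-5 → 2). Not NE.
(Moderate, Moderate, Moderate): Brand 1 can switch to Heavy (-6 → 8). Not NE.
(Moderate, Heavy, Light): Brand 1 can switch to Heavy (3 → 4). Not NE.
(Moderate, Heavy, Moderate): Brand 2 can switch to Moderate (-1 → 7). Not NE.
(Heavy, Moderate, Light): Brand 3 can switch to Moderate (-9 → 0). Not NE.
(Heavy, Moderate, Moderate): Brand 1 gets 8, best alternative -6; Brand 2 gets 7, best alternative -4; Brand 3 gets 0, best alternative -9. No profitable deviation — NE.
(Heavy, Heavy, Light): Brand 2 can switch to Moderate (0 → 6). Not NE.
(Heavy, Heavy, Moderate): Brand 1 can switch to Moderate (-3 → 1). Not NE.

(Heavy, Moderate, Moderate)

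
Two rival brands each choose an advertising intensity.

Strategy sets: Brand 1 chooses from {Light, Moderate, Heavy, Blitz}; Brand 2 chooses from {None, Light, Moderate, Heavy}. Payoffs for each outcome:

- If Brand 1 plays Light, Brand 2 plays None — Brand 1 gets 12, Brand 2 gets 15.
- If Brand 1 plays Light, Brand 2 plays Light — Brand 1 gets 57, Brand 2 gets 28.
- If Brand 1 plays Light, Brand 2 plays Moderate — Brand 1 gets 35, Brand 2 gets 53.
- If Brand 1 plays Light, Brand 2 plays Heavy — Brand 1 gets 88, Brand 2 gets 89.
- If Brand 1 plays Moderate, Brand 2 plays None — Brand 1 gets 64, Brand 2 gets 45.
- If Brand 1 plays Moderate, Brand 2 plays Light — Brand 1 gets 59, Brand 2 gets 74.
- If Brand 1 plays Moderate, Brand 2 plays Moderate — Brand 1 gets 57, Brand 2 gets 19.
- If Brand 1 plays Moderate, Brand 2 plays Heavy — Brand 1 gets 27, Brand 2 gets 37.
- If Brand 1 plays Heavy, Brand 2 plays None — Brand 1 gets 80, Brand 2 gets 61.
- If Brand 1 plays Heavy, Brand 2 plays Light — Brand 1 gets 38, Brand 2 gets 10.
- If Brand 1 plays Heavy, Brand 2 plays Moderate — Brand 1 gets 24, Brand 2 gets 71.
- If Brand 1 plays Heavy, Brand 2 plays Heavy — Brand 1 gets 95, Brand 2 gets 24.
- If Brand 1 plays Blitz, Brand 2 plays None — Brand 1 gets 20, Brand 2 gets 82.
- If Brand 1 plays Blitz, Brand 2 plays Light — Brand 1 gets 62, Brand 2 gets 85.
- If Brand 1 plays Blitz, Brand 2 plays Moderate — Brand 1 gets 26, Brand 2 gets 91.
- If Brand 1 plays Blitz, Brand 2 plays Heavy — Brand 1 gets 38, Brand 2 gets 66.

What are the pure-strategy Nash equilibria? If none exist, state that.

none

Check each profile: it is a Nash equilibrium iff no player can strictly gain by switching unilaterally.
(Light, None): Brand 1 can switch to Moderate (12 → 64). Not NE.
(Light, Light): Brand 1 can switch to Moderate (57 → 59). Not NE.
(Light, Moderate): Brand 1 can switch to Moderate (35 → 57). Not NE.
(Light, Heavy): Brand 1 can switch to Heavy (88 → 95). Not NE.
(Moderate, None): Brand 1 can switch to Heavy (64 → 80). Not NE.
(Moderate, Light): Brand 1 can switch to Blitz (59 → 62). Not NE.
(Moderate, Moderate): Brand 2 can switch to None (19 → 45). Not NE.
(Moderate, Heavy): Brand 1 can switch to Light (27 → 88). Not NE.
(The remaining 8 profiles each have a profitable deviation by the same check.)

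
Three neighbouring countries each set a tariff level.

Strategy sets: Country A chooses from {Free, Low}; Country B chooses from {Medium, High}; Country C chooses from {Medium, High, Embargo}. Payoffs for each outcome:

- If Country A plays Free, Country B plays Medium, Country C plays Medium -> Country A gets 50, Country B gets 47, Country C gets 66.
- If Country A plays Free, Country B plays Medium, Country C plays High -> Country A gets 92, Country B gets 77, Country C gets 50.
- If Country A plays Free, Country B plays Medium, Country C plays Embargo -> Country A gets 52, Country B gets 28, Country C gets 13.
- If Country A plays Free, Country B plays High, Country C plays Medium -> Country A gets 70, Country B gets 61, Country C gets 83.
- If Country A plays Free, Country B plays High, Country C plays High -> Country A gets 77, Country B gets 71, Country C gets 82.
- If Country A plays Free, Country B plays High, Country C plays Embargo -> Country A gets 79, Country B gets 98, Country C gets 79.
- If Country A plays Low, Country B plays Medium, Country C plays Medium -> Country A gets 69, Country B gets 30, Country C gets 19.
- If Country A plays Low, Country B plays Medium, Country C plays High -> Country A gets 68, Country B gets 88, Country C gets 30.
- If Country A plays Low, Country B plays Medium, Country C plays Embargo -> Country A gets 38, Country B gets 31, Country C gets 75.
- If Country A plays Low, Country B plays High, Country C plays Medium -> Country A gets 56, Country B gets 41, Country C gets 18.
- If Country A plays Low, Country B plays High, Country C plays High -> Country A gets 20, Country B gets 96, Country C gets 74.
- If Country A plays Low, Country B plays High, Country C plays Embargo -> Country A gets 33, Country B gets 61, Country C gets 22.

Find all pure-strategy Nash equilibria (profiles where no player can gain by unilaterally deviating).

(Free, High, Medium)

Mark each player's best response to every combination of opponents' strategies; a profile where every player is best-responding is a pure Nash equilibrium.
Country A against (Medium, Medium): payoffs 50, 69 → best response Low.
Country A against (Medium, High): payoffs 92, 68 → best response Free.
Country A against (Medium, Embargo): payoffs 52, 38 → best response Free.
Country A against (High, Medium): payoffs 70, 56 → best response Free.
Country A against (High, High): payoffs 77, 20 → best response Free.
Country A against (High, Embargo): payoffs 79, 33 → best response Free.
Country B against (Free, Medium): payoffs 47, 61 → best response High.
Country B against (Free, High): payoffs 77, 71 → best response Medium.
Country B against (Free, Embargo): payoffs 28, 98 → best response High.
Country B against (Low, Medium): payoffs 30, 41 → best response High.
Country B against (Low, High): payoffs 88, 96 → best response High.
Country B against (Low, Embargo): payoffs 31, 61 → best response High.
Country C against (Free, Medium): payoffs 66, 50, 13 → best response Medium.
Country C against (Free, High): payoffs 83, 82, 79 → best response Medium.
Country C against (Low, Medium): payoffs 19, 30, 75 → best response Embargo.
Country C against (Low, High): payoffs 18, 74, 22 → best response High.
Mutual best responses: (Free, High, Medium).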